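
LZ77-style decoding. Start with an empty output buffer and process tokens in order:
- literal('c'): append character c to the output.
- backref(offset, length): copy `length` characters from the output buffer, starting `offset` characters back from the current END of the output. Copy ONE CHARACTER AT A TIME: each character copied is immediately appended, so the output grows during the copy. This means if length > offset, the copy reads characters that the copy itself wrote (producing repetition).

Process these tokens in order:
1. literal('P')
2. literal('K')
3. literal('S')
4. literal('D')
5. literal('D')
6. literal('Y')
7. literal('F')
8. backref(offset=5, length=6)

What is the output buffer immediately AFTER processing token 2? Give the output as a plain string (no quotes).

Token 1: literal('P'). Output: "P"
Token 2: literal('K'). Output: "PK"

Answer: PK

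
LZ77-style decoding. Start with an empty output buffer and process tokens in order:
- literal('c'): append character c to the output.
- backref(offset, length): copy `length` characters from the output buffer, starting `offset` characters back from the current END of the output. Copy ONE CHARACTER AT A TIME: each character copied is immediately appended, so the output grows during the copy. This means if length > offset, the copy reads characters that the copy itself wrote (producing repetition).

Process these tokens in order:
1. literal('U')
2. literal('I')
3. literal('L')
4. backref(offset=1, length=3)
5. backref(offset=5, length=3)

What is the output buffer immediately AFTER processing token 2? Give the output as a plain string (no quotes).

Token 1: literal('U'). Output: "U"
Token 2: literal('I'). Output: "UI"

Answer: UI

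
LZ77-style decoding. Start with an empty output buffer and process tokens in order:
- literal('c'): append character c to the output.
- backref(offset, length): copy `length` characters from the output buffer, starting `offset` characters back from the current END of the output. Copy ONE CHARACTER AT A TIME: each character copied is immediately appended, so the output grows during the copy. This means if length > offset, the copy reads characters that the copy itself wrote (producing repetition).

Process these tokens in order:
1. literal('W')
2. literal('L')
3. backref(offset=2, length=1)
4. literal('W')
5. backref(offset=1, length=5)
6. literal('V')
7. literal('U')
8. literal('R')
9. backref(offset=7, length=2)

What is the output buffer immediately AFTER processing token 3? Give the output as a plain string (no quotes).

Answer: WLW

Derivation:
Token 1: literal('W'). Output: "W"
Token 2: literal('L'). Output: "WL"
Token 3: backref(off=2, len=1). Copied 'W' from pos 0. Output: "WLW"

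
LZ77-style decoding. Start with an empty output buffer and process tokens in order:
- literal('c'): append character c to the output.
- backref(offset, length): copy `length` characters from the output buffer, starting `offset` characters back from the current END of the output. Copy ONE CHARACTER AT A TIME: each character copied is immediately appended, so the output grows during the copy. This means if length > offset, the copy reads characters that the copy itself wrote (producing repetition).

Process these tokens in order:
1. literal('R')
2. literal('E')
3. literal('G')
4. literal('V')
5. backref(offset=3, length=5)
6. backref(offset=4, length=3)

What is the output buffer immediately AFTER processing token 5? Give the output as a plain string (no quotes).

Answer: REGVEGVEG

Derivation:
Token 1: literal('R'). Output: "R"
Token 2: literal('E'). Output: "RE"
Token 3: literal('G'). Output: "REG"
Token 4: literal('V'). Output: "REGV"
Token 5: backref(off=3, len=5) (overlapping!). Copied 'EGVEG' from pos 1. Output: "REGVEGVEG"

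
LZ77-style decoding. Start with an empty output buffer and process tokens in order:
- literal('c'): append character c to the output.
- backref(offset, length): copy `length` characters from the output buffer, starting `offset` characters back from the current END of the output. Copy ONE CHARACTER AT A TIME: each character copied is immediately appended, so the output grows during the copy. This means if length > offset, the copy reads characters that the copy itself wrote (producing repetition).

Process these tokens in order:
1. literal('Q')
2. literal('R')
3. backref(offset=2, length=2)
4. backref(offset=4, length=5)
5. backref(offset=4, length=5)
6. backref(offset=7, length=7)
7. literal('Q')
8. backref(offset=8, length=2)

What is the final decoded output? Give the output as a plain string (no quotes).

Token 1: literal('Q'). Output: "Q"
Token 2: literal('R'). Output: "QR"
Token 3: backref(off=2, len=2). Copied 'QR' from pos 0. Output: "QRQR"
Token 4: backref(off=4, len=5) (overlapping!). Copied 'QRQRQ' from pos 0. Output: "QRQRQRQRQ"
Token 5: backref(off=4, len=5) (overlapping!). Copied 'RQRQR' from pos 5. Output: "QRQRQRQRQRQRQR"
Token 6: backref(off=7, len=7). Copied 'RQRQRQR' from pos 7. Output: "QRQRQRQRQRQRQRRQRQRQR"
Token 7: literal('Q'). Output: "QRQRQRQRQRQRQRRQRQRQRQ"
Token 8: backref(off=8, len=2). Copied 'RQ' from pos 14. Output: "QRQRQRQRQRQRQRRQRQRQRQRQ"

Answer: QRQRQRQRQRQRQRRQRQRQRQRQ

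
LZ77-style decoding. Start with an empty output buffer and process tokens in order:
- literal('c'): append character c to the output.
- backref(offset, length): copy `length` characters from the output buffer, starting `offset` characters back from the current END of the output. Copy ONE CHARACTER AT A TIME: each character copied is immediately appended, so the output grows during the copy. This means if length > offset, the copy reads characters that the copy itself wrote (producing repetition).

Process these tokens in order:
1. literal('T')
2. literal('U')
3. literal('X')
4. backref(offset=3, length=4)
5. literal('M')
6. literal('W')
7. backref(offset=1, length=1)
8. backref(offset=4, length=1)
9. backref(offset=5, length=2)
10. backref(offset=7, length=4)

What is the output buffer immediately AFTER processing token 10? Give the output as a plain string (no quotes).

Token 1: literal('T'). Output: "T"
Token 2: literal('U'). Output: "TU"
Token 3: literal('X'). Output: "TUX"
Token 4: backref(off=3, len=4) (overlapping!). Copied 'TUXT' from pos 0. Output: "TUXTUXT"
Token 5: literal('M'). Output: "TUXTUXTM"
Token 6: literal('W'). Output: "TUXTUXTMW"
Token 7: backref(off=1, len=1). Copied 'W' from pos 8. Output: "TUXTUXTMWW"
Token 8: backref(off=4, len=1). Copied 'T' from pos 6. Output: "TUXTUXTMWWT"
Token 9: backref(off=5, len=2). Copied 'TM' from pos 6. Output: "TUXTUXTMWWTTM"
Token 10: backref(off=7, len=4). Copied 'TMWW' from pos 6. Output: "TUXTUXTMWWTTMTMWW"

Answer: TUXTUXTMWWTTMTMWW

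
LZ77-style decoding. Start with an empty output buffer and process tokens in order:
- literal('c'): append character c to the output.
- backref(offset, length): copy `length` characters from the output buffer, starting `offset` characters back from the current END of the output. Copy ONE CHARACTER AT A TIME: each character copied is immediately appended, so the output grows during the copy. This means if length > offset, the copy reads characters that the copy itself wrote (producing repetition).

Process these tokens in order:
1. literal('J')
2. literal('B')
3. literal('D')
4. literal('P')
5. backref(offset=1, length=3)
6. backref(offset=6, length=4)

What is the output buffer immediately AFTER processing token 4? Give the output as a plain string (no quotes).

Answer: JBDP

Derivation:
Token 1: literal('J'). Output: "J"
Token 2: literal('B'). Output: "JB"
Token 3: literal('D'). Output: "JBD"
Token 4: literal('P'). Output: "JBDP"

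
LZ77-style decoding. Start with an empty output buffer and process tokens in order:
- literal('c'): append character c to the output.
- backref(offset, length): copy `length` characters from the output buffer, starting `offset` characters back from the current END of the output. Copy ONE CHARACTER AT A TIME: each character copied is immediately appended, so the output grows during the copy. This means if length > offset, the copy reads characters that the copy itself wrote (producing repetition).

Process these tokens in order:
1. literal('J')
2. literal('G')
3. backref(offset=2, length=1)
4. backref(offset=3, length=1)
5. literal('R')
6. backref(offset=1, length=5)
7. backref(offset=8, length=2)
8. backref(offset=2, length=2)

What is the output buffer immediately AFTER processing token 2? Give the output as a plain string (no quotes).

Token 1: literal('J'). Output: "J"
Token 2: literal('G'). Output: "JG"

Answer: JG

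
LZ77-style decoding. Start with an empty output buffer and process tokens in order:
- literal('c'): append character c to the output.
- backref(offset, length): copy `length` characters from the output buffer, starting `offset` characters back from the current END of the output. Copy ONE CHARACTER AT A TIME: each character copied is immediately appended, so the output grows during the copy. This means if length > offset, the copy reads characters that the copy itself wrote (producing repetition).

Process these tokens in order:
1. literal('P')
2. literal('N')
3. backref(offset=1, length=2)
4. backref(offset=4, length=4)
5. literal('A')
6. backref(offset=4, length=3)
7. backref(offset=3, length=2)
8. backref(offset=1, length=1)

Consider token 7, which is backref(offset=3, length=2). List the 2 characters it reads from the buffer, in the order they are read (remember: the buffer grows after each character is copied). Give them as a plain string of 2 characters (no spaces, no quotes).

Answer: NN

Derivation:
Token 1: literal('P'). Output: "P"
Token 2: literal('N'). Output: "PN"
Token 3: backref(off=1, len=2) (overlapping!). Copied 'NN' from pos 1. Output: "PNNN"
Token 4: backref(off=4, len=4). Copied 'PNNN' from pos 0. Output: "PNNNPNNN"
Token 5: literal('A'). Output: "PNNNPNNNA"
Token 6: backref(off=4, len=3). Copied 'NNN' from pos 5. Output: "PNNNPNNNANNN"
Token 7: backref(off=3, len=2). Buffer before: "PNNNPNNNANNN" (len 12)
  byte 1: read out[9]='N', append. Buffer now: "PNNNPNNNANNNN"
  byte 2: read out[10]='N', append. Buffer now: "PNNNPNNNANNNNN"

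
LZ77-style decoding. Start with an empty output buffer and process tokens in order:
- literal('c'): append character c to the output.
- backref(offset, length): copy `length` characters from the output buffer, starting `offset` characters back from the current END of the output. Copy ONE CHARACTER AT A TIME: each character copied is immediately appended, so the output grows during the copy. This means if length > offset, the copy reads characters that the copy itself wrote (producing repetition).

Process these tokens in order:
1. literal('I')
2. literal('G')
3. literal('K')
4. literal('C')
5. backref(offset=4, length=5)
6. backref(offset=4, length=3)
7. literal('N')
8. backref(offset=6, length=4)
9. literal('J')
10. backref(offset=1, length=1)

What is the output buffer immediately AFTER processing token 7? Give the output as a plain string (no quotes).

Token 1: literal('I'). Output: "I"
Token 2: literal('G'). Output: "IG"
Token 3: literal('K'). Output: "IGK"
Token 4: literal('C'). Output: "IGKC"
Token 5: backref(off=4, len=5) (overlapping!). Copied 'IGKCI' from pos 0. Output: "IGKCIGKCI"
Token 6: backref(off=4, len=3). Copied 'GKC' from pos 5. Output: "IGKCIGKCIGKC"
Token 7: literal('N'). Output: "IGKCIGKCIGKCN"

Answer: IGKCIGKCIGKCN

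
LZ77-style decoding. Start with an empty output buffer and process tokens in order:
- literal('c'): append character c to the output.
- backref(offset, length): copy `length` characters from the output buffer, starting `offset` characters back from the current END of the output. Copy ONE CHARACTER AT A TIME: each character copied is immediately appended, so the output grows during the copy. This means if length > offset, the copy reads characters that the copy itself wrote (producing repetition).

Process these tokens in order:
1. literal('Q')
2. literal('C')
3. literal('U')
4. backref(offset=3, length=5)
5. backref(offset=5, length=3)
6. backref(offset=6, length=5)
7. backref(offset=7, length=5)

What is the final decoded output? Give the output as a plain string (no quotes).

Answer: QCUQCUQCQCUUQCQCCUUQC

Derivation:
Token 1: literal('Q'). Output: "Q"
Token 2: literal('C'). Output: "QC"
Token 3: literal('U'). Output: "QCU"
Token 4: backref(off=3, len=5) (overlapping!). Copied 'QCUQC' from pos 0. Output: "QCUQCUQC"
Token 5: backref(off=5, len=3). Copied 'QCU' from pos 3. Output: "QCUQCUQCQCU"
Token 6: backref(off=6, len=5). Copied 'UQCQC' from pos 5. Output: "QCUQCUQCQCUUQCQC"
Token 7: backref(off=7, len=5). Copied 'CUUQC' from pos 9. Output: "QCUQCUQCQCUUQCQCCUUQC"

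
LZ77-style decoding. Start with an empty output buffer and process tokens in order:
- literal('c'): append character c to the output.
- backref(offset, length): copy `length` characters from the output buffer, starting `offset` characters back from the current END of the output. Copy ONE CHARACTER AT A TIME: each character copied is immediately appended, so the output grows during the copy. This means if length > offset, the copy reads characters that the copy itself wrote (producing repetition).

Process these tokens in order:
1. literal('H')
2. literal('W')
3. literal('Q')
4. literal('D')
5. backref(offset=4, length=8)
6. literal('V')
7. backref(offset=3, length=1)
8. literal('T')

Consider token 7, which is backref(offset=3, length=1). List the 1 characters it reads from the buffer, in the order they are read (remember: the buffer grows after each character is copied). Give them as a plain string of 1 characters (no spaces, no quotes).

Answer: Q

Derivation:
Token 1: literal('H'). Output: "H"
Token 2: literal('W'). Output: "HW"
Token 3: literal('Q'). Output: "HWQ"
Token 4: literal('D'). Output: "HWQD"
Token 5: backref(off=4, len=8) (overlapping!). Copied 'HWQDHWQD' from pos 0. Output: "HWQDHWQDHWQD"
Token 6: literal('V'). Output: "HWQDHWQDHWQDV"
Token 7: backref(off=3, len=1). Buffer before: "HWQDHWQDHWQDV" (len 13)
  byte 1: read out[10]='Q', append. Buffer now: "HWQDHWQDHWQDVQ"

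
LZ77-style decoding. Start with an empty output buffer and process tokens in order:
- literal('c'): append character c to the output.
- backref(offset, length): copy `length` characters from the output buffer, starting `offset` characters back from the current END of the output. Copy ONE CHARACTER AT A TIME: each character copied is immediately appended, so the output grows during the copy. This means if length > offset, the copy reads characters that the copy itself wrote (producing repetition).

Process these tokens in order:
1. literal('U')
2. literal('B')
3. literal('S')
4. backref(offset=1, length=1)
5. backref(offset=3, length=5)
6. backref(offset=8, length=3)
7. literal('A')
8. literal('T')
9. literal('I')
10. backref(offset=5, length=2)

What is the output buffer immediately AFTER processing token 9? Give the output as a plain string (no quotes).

Answer: UBSSBSSBSBSSATI

Derivation:
Token 1: literal('U'). Output: "U"
Token 2: literal('B'). Output: "UB"
Token 3: literal('S'). Output: "UBS"
Token 4: backref(off=1, len=1). Copied 'S' from pos 2. Output: "UBSS"
Token 5: backref(off=3, len=5) (overlapping!). Copied 'BSSBS' from pos 1. Output: "UBSSBSSBS"
Token 6: backref(off=8, len=3). Copied 'BSS' from pos 1. Output: "UBSSBSSBSBSS"
Token 7: literal('A'). Output: "UBSSBSSBSBSSA"
Token 8: literal('T'). Output: "UBSSBSSBSBSSAT"
Token 9: literal('I'). Output: "UBSSBSSBSBSSATI"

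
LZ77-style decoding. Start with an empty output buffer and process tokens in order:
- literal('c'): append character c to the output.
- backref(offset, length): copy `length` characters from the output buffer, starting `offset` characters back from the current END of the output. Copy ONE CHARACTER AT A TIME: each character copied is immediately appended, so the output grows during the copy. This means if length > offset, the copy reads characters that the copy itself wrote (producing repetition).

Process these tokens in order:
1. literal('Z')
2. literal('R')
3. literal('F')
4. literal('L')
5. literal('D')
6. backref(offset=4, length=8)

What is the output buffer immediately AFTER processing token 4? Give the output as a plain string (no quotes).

Token 1: literal('Z'). Output: "Z"
Token 2: literal('R'). Output: "ZR"
Token 3: literal('F'). Output: "ZRF"
Token 4: literal('L'). Output: "ZRFL"

Answer: ZRFL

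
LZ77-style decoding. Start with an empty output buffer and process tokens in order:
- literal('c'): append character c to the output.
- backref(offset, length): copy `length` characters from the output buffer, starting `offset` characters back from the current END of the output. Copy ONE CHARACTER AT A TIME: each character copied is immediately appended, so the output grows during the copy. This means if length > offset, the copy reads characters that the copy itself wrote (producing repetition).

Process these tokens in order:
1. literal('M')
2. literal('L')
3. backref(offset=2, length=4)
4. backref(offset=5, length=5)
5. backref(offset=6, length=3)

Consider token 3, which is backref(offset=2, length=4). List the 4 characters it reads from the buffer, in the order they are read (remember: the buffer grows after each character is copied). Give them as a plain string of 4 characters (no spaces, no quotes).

Answer: MLML

Derivation:
Token 1: literal('M'). Output: "M"
Token 2: literal('L'). Output: "ML"
Token 3: backref(off=2, len=4). Buffer before: "ML" (len 2)
  byte 1: read out[0]='M', append. Buffer now: "MLM"
  byte 2: read out[1]='L', append. Buffer now: "MLML"
  byte 3: read out[2]='M', append. Buffer now: "MLMLM"
  byte 4: read out[3]='L', append. Buffer now: "MLMLML"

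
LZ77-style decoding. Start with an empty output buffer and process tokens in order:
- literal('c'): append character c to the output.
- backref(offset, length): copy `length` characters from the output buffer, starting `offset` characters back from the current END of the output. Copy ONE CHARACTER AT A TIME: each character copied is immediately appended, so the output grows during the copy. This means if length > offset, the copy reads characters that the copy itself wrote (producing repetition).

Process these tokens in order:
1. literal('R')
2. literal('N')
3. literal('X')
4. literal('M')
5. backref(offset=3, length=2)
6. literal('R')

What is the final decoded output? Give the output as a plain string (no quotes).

Answer: RNXMNXR

Derivation:
Token 1: literal('R'). Output: "R"
Token 2: literal('N'). Output: "RN"
Token 3: literal('X'). Output: "RNX"
Token 4: literal('M'). Output: "RNXM"
Token 5: backref(off=3, len=2). Copied 'NX' from pos 1. Output: "RNXMNX"
Token 6: literal('R'). Output: "RNXMNXR"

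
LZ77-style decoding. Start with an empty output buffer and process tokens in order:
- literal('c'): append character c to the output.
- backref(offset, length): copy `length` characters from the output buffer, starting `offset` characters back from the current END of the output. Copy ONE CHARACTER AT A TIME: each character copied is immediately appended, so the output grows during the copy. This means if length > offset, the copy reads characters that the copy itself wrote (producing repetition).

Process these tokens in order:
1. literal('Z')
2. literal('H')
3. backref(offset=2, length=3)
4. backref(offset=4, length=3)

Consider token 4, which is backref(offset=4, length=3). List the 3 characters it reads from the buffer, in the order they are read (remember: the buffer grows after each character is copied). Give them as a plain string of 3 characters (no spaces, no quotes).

Answer: HZH

Derivation:
Token 1: literal('Z'). Output: "Z"
Token 2: literal('H'). Output: "ZH"
Token 3: backref(off=2, len=3) (overlapping!). Copied 'ZHZ' from pos 0. Output: "ZHZHZ"
Token 4: backref(off=4, len=3). Buffer before: "ZHZHZ" (len 5)
  byte 1: read out[1]='H', append. Buffer now: "ZHZHZH"
  byte 2: read out[2]='Z', append. Buffer now: "ZHZHZHZ"
  byte 3: read out[3]='H', append. Buffer now: "ZHZHZHZH"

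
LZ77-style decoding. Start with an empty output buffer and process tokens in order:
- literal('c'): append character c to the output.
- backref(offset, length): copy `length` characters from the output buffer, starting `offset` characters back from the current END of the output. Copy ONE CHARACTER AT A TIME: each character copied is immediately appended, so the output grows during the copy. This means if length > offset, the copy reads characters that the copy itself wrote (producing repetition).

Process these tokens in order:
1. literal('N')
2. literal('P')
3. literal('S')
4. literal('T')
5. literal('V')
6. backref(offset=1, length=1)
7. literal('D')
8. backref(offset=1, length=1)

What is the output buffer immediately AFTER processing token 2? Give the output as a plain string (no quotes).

Token 1: literal('N'). Output: "N"
Token 2: literal('P'). Output: "NP"

Answer: NP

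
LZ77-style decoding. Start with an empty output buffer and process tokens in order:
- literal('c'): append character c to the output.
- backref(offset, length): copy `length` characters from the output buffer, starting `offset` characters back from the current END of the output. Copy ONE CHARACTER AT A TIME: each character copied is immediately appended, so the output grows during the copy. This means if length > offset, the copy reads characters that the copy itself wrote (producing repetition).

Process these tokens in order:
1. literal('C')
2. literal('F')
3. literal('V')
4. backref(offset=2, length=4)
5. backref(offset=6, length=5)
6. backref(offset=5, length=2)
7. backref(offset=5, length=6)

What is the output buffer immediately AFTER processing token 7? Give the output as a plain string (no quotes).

Answer: CFVFVFVFVFVFFVFVFFVF

Derivation:
Token 1: literal('C'). Output: "C"
Token 2: literal('F'). Output: "CF"
Token 3: literal('V'). Output: "CFV"
Token 4: backref(off=2, len=4) (overlapping!). Copied 'FVFV' from pos 1. Output: "CFVFVFV"
Token 5: backref(off=6, len=5). Copied 'FVFVF' from pos 1. Output: "CFVFVFVFVFVF"
Token 6: backref(off=5, len=2). Copied 'FV' from pos 7. Output: "CFVFVFVFVFVFFV"
Token 7: backref(off=5, len=6) (overlapping!). Copied 'FVFFVF' from pos 9. Output: "CFVFVFVFVFVFFVFVFFVF"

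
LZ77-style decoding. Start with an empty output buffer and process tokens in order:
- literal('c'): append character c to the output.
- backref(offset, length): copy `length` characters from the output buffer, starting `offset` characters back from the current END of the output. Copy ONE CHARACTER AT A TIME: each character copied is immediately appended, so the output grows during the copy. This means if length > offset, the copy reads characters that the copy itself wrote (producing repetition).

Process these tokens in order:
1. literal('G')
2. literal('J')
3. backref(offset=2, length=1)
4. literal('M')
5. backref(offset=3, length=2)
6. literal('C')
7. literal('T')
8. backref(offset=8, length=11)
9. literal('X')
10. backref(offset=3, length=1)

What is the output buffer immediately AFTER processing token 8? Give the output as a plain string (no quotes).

Answer: GJGMJGCTGJGMJGCTGJG

Derivation:
Token 1: literal('G'). Output: "G"
Token 2: literal('J'). Output: "GJ"
Token 3: backref(off=2, len=1). Copied 'G' from pos 0. Output: "GJG"
Token 4: literal('M'). Output: "GJGM"
Token 5: backref(off=3, len=2). Copied 'JG' from pos 1. Output: "GJGMJG"
Token 6: literal('C'). Output: "GJGMJGC"
Token 7: literal('T'). Output: "GJGMJGCT"
Token 8: backref(off=8, len=11) (overlapping!). Copied 'GJGMJGCTGJG' from pos 0. Output: "GJGMJGCTGJGMJGCTGJG"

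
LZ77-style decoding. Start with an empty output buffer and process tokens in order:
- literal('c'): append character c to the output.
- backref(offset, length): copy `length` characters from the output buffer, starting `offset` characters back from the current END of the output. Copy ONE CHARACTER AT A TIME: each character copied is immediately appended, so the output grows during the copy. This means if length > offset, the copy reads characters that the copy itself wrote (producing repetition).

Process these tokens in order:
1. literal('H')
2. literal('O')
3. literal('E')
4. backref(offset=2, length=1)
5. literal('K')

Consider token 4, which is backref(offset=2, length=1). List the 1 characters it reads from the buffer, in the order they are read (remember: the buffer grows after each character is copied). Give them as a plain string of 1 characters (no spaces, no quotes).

Token 1: literal('H'). Output: "H"
Token 2: literal('O'). Output: "HO"
Token 3: literal('E'). Output: "HOE"
Token 4: backref(off=2, len=1). Buffer before: "HOE" (len 3)
  byte 1: read out[1]='O', append. Buffer now: "HOEO"

Answer: O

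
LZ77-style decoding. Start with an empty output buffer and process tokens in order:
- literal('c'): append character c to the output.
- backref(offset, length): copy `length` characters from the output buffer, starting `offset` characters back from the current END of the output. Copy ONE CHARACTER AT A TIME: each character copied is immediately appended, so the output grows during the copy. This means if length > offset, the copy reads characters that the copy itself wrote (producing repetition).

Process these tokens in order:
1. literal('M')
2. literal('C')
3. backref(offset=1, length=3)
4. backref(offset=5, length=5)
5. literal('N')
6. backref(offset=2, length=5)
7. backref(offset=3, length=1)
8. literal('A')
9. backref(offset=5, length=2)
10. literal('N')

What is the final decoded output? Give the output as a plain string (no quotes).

Token 1: literal('M'). Output: "M"
Token 2: literal('C'). Output: "MC"
Token 3: backref(off=1, len=3) (overlapping!). Copied 'CCC' from pos 1. Output: "MCCCC"
Token 4: backref(off=5, len=5). Copied 'MCCCC' from pos 0. Output: "MCCCCMCCCC"
Token 5: literal('N'). Output: "MCCCCMCCCCN"
Token 6: backref(off=2, len=5) (overlapping!). Copied 'CNCNC' from pos 9. Output: "MCCCCMCCCCNCNCNC"
Token 7: backref(off=3, len=1). Copied 'C' from pos 13. Output: "MCCCCMCCCCNCNCNCC"
Token 8: literal('A'). Output: "MCCCCMCCCCNCNCNCCA"
Token 9: backref(off=5, len=2). Copied 'CN' from pos 13. Output: "MCCCCMCCCCNCNCNCCACN"
Token 10: literal('N'). Output: "MCCCCMCCCCNCNCNCCACNN"

Answer: MCCCCMCCCCNCNCNCCACNN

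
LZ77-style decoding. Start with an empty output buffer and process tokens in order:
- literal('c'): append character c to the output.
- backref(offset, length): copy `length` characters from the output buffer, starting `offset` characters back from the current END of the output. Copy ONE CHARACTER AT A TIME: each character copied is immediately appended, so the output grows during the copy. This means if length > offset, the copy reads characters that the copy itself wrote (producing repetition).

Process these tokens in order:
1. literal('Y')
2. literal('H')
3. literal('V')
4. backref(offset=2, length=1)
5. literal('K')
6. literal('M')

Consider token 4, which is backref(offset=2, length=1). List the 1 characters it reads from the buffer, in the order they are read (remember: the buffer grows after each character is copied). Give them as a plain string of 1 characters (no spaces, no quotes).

Answer: H

Derivation:
Token 1: literal('Y'). Output: "Y"
Token 2: literal('H'). Output: "YH"
Token 3: literal('V'). Output: "YHV"
Token 4: backref(off=2, len=1). Buffer before: "YHV" (len 3)
  byte 1: read out[1]='H', append. Buffer now: "YHVH"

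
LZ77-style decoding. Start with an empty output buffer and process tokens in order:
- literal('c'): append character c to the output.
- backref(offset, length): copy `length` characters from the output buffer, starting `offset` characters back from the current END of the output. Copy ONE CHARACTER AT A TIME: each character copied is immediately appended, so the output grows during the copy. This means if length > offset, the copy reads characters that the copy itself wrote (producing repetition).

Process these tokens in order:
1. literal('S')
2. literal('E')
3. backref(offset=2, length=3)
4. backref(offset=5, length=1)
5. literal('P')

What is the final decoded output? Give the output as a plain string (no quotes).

Answer: SESESSP

Derivation:
Token 1: literal('S'). Output: "S"
Token 2: literal('E'). Output: "SE"
Token 3: backref(off=2, len=3) (overlapping!). Copied 'SES' from pos 0. Output: "SESES"
Token 4: backref(off=5, len=1). Copied 'S' from pos 0. Output: "SESESS"
Token 5: literal('P'). Output: "SESESSP"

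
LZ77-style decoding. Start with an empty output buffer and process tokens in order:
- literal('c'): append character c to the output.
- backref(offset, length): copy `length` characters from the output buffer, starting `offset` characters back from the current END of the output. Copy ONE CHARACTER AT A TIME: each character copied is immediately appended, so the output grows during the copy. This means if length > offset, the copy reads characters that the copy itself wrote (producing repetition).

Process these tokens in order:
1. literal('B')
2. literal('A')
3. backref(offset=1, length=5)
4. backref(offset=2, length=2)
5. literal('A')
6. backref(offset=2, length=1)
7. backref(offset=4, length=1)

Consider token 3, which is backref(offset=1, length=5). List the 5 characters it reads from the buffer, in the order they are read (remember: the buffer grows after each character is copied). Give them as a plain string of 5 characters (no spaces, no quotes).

Answer: AAAAA

Derivation:
Token 1: literal('B'). Output: "B"
Token 2: literal('A'). Output: "BA"
Token 3: backref(off=1, len=5). Buffer before: "BA" (len 2)
  byte 1: read out[1]='A', append. Buffer now: "BAA"
  byte 2: read out[2]='A', append. Buffer now: "BAAA"
  byte 3: read out[3]='A', append. Buffer now: "BAAAA"
  byte 4: read out[4]='A', append. Buffer now: "BAAAAA"
  byte 5: read out[5]='A', append. Buffer now: "BAAAAAA"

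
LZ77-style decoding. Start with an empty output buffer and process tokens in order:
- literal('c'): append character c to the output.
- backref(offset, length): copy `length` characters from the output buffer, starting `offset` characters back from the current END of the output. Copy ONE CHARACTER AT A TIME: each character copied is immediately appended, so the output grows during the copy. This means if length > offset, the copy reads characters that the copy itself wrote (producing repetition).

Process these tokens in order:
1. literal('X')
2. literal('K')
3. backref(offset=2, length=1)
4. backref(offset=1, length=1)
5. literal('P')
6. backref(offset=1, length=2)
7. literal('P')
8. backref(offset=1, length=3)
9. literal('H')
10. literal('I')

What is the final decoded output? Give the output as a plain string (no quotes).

Answer: XKXXPPPPPPPHI

Derivation:
Token 1: literal('X'). Output: "X"
Token 2: literal('K'). Output: "XK"
Token 3: backref(off=2, len=1). Copied 'X' from pos 0. Output: "XKX"
Token 4: backref(off=1, len=1). Copied 'X' from pos 2. Output: "XKXX"
Token 5: literal('P'). Output: "XKXXP"
Token 6: backref(off=1, len=2) (overlapping!). Copied 'PP' from pos 4. Output: "XKXXPPP"
Token 7: literal('P'). Output: "XKXXPPPP"
Token 8: backref(off=1, len=3) (overlapping!). Copied 'PPP' from pos 7. Output: "XKXXPPPPPPP"
Token 9: literal('H'). Output: "XKXXPPPPPPPH"
Token 10: literal('I'). Output: "XKXXPPPPPPPHI"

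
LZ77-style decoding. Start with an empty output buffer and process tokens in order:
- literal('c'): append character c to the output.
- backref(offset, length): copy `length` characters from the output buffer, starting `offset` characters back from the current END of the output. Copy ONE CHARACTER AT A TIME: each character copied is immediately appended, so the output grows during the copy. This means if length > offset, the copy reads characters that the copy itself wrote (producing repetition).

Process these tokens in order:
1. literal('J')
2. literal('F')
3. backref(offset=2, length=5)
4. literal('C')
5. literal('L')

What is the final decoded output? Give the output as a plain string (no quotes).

Answer: JFJFJFJCL

Derivation:
Token 1: literal('J'). Output: "J"
Token 2: literal('F'). Output: "JF"
Token 3: backref(off=2, len=5) (overlapping!). Copied 'JFJFJ' from pos 0. Output: "JFJFJFJ"
Token 4: literal('C'). Output: "JFJFJFJC"
Token 5: literal('L'). Output: "JFJFJFJCL"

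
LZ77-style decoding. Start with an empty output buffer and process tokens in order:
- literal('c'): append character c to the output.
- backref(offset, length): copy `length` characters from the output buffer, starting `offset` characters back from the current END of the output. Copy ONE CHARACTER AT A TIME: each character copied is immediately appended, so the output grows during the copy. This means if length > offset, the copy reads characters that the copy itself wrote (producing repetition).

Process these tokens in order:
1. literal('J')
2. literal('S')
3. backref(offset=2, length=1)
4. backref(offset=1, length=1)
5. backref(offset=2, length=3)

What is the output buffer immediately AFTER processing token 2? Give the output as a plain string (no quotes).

Answer: JS

Derivation:
Token 1: literal('J'). Output: "J"
Token 2: literal('S'). Output: "JS"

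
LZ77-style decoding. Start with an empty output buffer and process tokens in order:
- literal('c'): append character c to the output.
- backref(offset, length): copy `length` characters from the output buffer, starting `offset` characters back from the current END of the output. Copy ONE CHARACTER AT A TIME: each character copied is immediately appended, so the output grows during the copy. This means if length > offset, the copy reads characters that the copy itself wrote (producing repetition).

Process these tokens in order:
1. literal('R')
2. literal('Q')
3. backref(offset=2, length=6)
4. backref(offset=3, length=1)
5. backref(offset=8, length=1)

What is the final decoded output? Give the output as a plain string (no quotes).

Token 1: literal('R'). Output: "R"
Token 2: literal('Q'). Output: "RQ"
Token 3: backref(off=2, len=6) (overlapping!). Copied 'RQRQRQ' from pos 0. Output: "RQRQRQRQ"
Token 4: backref(off=3, len=1). Copied 'Q' from pos 5. Output: "RQRQRQRQQ"
Token 5: backref(off=8, len=1). Copied 'Q' from pos 1. Output: "RQRQRQRQQQ"

Answer: RQRQRQRQQQ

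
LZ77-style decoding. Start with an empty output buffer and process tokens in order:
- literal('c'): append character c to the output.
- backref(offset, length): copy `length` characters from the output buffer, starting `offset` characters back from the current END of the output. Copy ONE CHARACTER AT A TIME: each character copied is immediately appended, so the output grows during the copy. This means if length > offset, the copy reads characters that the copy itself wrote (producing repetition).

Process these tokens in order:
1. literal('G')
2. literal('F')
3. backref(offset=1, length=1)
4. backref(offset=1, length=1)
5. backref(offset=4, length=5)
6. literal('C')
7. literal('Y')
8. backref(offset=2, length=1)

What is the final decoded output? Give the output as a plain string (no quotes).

Answer: GFFFGFFFGCYC

Derivation:
Token 1: literal('G'). Output: "G"
Token 2: literal('F'). Output: "GF"
Token 3: backref(off=1, len=1). Copied 'F' from pos 1. Output: "GFF"
Token 4: backref(off=1, len=1). Copied 'F' from pos 2. Output: "GFFF"
Token 5: backref(off=4, len=5) (overlapping!). Copied 'GFFFG' from pos 0. Output: "GFFFGFFFG"
Token 6: literal('C'). Output: "GFFFGFFFGC"
Token 7: literal('Y'). Output: "GFFFGFFFGCY"
Token 8: backref(off=2, len=1). Copied 'C' from pos 9. Output: "GFFFGFFFGCYC"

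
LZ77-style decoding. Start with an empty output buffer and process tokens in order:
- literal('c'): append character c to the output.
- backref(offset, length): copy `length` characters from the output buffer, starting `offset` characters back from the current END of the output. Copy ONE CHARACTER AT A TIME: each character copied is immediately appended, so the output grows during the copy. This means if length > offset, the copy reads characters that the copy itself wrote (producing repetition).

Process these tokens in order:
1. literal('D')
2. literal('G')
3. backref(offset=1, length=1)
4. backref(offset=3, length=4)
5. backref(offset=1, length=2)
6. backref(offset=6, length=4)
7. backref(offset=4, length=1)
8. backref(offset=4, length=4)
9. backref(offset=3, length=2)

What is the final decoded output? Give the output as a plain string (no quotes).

Answer: DGGDGGDDDDGGDDGGDDGD

Derivation:
Token 1: literal('D'). Output: "D"
Token 2: literal('G'). Output: "DG"
Token 3: backref(off=1, len=1). Copied 'G' from pos 1. Output: "DGG"
Token 4: backref(off=3, len=4) (overlapping!). Copied 'DGGD' from pos 0. Output: "DGGDGGD"
Token 5: backref(off=1, len=2) (overlapping!). Copied 'DD' from pos 6. Output: "DGGDGGDDD"
Token 6: backref(off=6, len=4). Copied 'DGGD' from pos 3. Output: "DGGDGGDDDDGGD"
Token 7: backref(off=4, len=1). Copied 'D' from pos 9. Output: "DGGDGGDDDDGGDD"
Token 8: backref(off=4, len=4). Copied 'GGDD' from pos 10. Output: "DGGDGGDDDDGGDDGGDD"
Token 9: backref(off=3, len=2). Copied 'GD' from pos 15. Output: "DGGDGGDDDDGGDDGGDDGD"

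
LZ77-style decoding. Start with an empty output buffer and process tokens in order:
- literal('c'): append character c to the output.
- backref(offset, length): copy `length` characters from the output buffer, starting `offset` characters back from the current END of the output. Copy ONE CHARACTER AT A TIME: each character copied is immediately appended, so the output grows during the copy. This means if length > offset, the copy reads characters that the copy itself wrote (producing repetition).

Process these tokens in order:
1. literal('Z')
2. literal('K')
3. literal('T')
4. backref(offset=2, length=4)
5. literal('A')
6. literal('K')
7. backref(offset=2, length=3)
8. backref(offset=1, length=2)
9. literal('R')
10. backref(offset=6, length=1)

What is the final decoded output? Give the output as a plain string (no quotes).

Token 1: literal('Z'). Output: "Z"
Token 2: literal('K'). Output: "ZK"
Token 3: literal('T'). Output: "ZKT"
Token 4: backref(off=2, len=4) (overlapping!). Copied 'KTKT' from pos 1. Output: "ZKTKTKT"
Token 5: literal('A'). Output: "ZKTKTKTA"
Token 6: literal('K'). Output: "ZKTKTKTAK"
Token 7: backref(off=2, len=3) (overlapping!). Copied 'AKA' from pos 7. Output: "ZKTKTKTAKAKA"
Token 8: backref(off=1, len=2) (overlapping!). Copied 'AA' from pos 11. Output: "ZKTKTKTAKAKAAA"
Token 9: literal('R'). Output: "ZKTKTKTAKAKAAAR"
Token 10: backref(off=6, len=1). Copied 'A' from pos 9. Output: "ZKTKTKTAKAKAAARA"

Answer: ZKTKTKTAKAKAAARA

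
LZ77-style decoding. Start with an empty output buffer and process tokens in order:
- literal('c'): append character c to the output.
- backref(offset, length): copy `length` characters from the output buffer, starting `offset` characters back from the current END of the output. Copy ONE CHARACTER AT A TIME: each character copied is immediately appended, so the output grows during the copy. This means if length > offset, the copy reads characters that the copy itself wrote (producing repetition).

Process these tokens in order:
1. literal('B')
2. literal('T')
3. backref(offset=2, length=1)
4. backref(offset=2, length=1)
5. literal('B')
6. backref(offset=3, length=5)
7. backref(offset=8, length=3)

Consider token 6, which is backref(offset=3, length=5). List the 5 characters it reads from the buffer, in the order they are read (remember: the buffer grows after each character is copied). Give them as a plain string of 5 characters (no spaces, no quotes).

Answer: BTBBT

Derivation:
Token 1: literal('B'). Output: "B"
Token 2: literal('T'). Output: "BT"
Token 3: backref(off=2, len=1). Copied 'B' from pos 0. Output: "BTB"
Token 4: backref(off=2, len=1). Copied 'T' from pos 1. Output: "BTBT"
Token 5: literal('B'). Output: "BTBTB"
Token 6: backref(off=3, len=5). Buffer before: "BTBTB" (len 5)
  byte 1: read out[2]='B', append. Buffer now: "BTBTBB"
  byte 2: read out[3]='T', append. Buffer now: "BTBTBBT"
  byte 3: read out[4]='B', append. Buffer now: "BTBTBBTB"
  byte 4: read out[5]='B', append. Buffer now: "BTBTBBTBB"
  byte 5: read out[6]='T', append. Buffer now: "BTBTBBTBBT"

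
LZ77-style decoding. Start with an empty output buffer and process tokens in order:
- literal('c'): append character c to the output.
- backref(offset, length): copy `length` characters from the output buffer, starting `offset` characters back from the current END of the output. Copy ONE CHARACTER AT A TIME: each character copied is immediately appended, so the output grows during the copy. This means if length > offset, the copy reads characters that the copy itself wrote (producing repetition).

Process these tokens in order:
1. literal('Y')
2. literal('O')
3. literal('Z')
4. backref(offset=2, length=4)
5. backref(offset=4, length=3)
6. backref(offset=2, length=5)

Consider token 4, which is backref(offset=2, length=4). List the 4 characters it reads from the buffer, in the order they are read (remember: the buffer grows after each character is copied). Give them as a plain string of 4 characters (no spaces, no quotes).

Token 1: literal('Y'). Output: "Y"
Token 2: literal('O'). Output: "YO"
Token 3: literal('Z'). Output: "YOZ"
Token 4: backref(off=2, len=4). Buffer before: "YOZ" (len 3)
  byte 1: read out[1]='O', append. Buffer now: "YOZO"
  byte 2: read out[2]='Z', append. Buffer now: "YOZOZ"
  byte 3: read out[3]='O', append. Buffer now: "YOZOZO"
  byte 4: read out[4]='Z', append. Buffer now: "YOZOZOZ"

Answer: OZOZ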